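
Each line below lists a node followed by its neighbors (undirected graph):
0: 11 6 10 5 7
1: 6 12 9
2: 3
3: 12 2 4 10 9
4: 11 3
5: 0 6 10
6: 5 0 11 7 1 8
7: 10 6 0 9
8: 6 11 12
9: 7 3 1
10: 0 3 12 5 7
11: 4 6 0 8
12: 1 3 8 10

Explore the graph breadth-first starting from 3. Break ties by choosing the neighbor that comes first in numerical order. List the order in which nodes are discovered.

3, 2, 4, 9, 10, 12, 11, 1, 7, 0, 5, 8, 6

Visit 3; enqueue 2, 4, 9, 10, 12 → queue [2, 4, 9, 10, 12]
Visit 2 → queue [4, 9, 10, 12]
Visit 4; enqueue 11 → queue [9, 10, 12, 11]
Visit 9; enqueue 1, 7 → queue [10, 12, 11, 1, 7]
Visit 10; enqueue 0, 5 → queue [12, 11, 1, 7, 0, 5]
Visit 12; enqueue 8 → queue [11, 1, 7, 0, 5, 8]
Visit 11; enqueue 6 → queue [1, 7, 0, 5, 8, 6]
Visit 1 → queue [7, 0, 5, 8, 6]
Visit 7 → queue [0, 5, 8, 6]
Visit 0 → queue [5, 8, 6]
Visit 5 → queue [8, 6]
Visit 8 → queue [6]
Visit 6 → queue []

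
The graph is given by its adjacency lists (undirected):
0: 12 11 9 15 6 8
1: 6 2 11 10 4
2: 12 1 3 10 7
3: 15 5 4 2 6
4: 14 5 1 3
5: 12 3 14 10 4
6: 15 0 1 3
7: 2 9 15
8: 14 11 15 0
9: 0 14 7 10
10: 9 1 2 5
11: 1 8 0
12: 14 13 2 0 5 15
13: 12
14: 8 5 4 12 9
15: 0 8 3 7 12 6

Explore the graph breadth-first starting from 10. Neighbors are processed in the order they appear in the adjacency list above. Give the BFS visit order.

Visit 10; enqueue 9, 1, 2, 5 → queue [9, 1, 2, 5]
Visit 9; enqueue 0, 14, 7 → queue [1, 2, 5, 0, 14, 7]
Visit 1; enqueue 6, 11, 4 → queue [2, 5, 0, 14, 7, 6, 11, 4]
Visit 2; enqueue 12, 3 → queue [5, 0, 14, 7, 6, 11, 4, 12, 3]
Visit 5 → queue [0, 14, 7, 6, 11, 4, 12, 3]
Visit 0; enqueue 15, 8 → queue [14, 7, 6, 11, 4, 12, 3, 15, 8]
Visit 14 → queue [7, 6, 11, 4, 12, 3, 15, 8]
Visit 7 → queue [6, 11, 4, 12, 3, 15, 8]
Visit 6 → queue [11, 4, 12, 3, 15, 8]
Visit 11 → queue [4, 12, 3, 15, 8]
Visit 4 → queue [12, 3, 15, 8]
Visit 12; enqueue 13 → queue [3, 15, 8, 13]
Visit 3 → queue [15, 8, 13]
Visit 15 → queue [8, 13]
Visit 8 → queue [13]
Visit 13 → queue []

10 → 9 → 1 → 2 → 5 → 0 → 14 → 7 → 6 → 11 → 4 → 12 → 3 → 15 → 8 → 13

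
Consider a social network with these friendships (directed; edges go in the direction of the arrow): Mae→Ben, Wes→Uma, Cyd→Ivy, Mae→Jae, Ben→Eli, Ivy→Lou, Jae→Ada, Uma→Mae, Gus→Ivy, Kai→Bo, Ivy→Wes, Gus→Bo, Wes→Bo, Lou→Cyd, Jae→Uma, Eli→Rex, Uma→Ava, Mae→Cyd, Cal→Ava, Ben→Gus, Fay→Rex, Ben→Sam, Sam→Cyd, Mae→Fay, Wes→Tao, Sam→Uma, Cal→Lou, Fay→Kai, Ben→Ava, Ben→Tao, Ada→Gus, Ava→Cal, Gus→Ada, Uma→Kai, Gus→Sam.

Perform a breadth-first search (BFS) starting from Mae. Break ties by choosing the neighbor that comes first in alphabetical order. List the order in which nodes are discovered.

Visit Mae; enqueue Ben, Cyd, Fay, Jae → queue [Ben, Cyd, Fay, Jae]
Visit Ben; enqueue Ava, Eli, Gus, Sam, Tao → queue [Cyd, Fay, Jae, Ava, Eli, Gus, Sam, Tao]
Visit Cyd; enqueue Ivy → queue [Fay, Jae, Ava, Eli, Gus, Sam, Tao, Ivy]
Visit Fay; enqueue Kai, Rex → queue [Jae, Ava, Eli, Gus, Sam, Tao, Ivy, Kai, Rex]
Visit Jae; enqueue Ada, Uma → queue [Ava, Eli, Gus, Sam, Tao, Ivy, Kai, Rex, Ada, Uma]
Visit Ava; enqueue Cal → queue [Eli, Gus, Sam, Tao, Ivy, Kai, Rex, Ada, Uma, Cal]
Visit Eli → queue [Gus, Sam, Tao, Ivy, Kai, Rex, Ada, Uma, Cal]
Visit Gus; enqueue Bo → queue [Sam, Tao, Ivy, Kai, Rex, Ada, Uma, Cal, Bo]
Visit Sam → queue [Tao, Ivy, Kai, Rex, Ada, Uma, Cal, Bo]
Visit Tao → queue [Ivy, Kai, Rex, Ada, Uma, Cal, Bo]
Visit Ivy; enqueue Lou, Wes → queue [Kai, Rex, Ada, Uma, Cal, Bo, Lou, Wes]
Visit Kai → queue [Rex, Ada, Uma, Cal, Bo, Lou, Wes]
Visit Rex → queue [Ada, Uma, Cal, Bo, Lou, Wes]
Visit Ada → queue [Uma, Cal, Bo, Lou, Wes]
Visit Uma → queue [Cal, Bo, Lou, Wes]
Visit Cal → queue [Bo, Lou, Wes]
Visit Bo → queue [Lou, Wes]
Visit Lou → queue [Wes]
Visit Wes → queue []

Mae -> Ben -> Cyd -> Fay -> Jae -> Ava -> Eli -> Gus -> Sam -> Tao -> Ivy -> Kai -> Rex -> Ada -> Uma -> Cal -> Bo -> Lou -> Wes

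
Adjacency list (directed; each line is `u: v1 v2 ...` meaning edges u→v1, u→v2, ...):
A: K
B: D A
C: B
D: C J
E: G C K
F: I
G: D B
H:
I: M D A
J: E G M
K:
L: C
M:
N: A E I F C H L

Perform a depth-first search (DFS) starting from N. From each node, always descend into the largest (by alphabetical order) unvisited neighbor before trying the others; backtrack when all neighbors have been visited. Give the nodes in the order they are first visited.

N -> L -> C -> B -> D -> J -> M -> G -> E -> K -> A -> I -> H -> F

Visit N
N → L
L → C
C → B
B → D
D → J
J → M
J → G
J → E
E → K
B → A
N → I
N → H
N → F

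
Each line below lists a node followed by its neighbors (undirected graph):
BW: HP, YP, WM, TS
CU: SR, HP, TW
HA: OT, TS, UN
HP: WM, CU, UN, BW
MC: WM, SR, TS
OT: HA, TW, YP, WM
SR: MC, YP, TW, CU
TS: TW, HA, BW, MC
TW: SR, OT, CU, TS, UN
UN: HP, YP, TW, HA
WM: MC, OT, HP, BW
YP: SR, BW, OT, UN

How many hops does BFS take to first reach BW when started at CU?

Level 0: CU
Level 1: HP, SR, TW
Level 2: BW, MC, OT, TS, UN, WM, YP
Level 3: HA
BW first appears at level 2.

2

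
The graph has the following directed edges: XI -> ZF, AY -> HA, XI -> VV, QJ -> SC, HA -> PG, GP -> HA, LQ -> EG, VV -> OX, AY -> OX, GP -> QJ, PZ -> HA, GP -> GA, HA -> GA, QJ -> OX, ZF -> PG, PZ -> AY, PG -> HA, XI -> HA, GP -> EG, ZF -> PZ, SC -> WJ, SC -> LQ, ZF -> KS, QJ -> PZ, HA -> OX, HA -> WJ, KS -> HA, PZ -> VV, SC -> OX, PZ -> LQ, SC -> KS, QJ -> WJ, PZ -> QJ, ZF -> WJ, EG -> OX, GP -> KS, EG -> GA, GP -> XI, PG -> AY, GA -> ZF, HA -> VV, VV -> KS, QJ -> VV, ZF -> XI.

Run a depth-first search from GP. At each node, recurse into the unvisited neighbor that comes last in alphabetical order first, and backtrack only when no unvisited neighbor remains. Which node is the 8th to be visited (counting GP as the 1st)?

Visit GP
GP → XI
XI → ZF
ZF → WJ
ZF → PZ
PZ → VV
VV → OX
VV → KS
KS → HA
HA → PG
PG → AY
HA → GA
PZ → QJ
QJ → SC
SC → LQ
LQ → EG

Visit order: GP, XI, ZF, WJ, PZ, VV, OX, KS, HA, PG, AY, GA, QJ, SC, LQ, EG

KS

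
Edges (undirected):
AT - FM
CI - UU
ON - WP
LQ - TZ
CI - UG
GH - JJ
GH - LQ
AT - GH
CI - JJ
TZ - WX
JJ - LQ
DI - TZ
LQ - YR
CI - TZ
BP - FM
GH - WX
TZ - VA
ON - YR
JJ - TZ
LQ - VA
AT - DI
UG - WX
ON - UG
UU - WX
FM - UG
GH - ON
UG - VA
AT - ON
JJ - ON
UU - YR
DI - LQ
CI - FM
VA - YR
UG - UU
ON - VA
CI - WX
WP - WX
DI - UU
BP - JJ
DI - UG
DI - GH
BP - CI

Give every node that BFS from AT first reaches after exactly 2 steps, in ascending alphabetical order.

Level 0: AT
Level 1: DI, FM, GH, ON
Level 2: BP, CI, JJ, LQ, TZ, UG, UU, VA, WP, WX, YR

BP, CI, JJ, LQ, TZ, UG, UU, VA, WP, WX, YR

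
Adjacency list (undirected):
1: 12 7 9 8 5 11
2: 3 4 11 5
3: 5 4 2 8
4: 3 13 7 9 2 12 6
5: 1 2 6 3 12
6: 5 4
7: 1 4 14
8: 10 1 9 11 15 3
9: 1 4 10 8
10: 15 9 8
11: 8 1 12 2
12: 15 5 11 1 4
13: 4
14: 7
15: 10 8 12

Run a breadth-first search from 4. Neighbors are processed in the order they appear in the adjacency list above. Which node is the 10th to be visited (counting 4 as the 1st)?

8

Visit 4; enqueue 3, 13, 7, 9, 2, 12, 6 → queue [3, 13, 7, 9, 2, 12, 6]
Visit 3; enqueue 5, 8 → queue [13, 7, 9, 2, 12, 6, 5, 8]
Visit 13 → queue [7, 9, 2, 12, 6, 5, 8]
Visit 7; enqueue 1, 14 → queue [9, 2, 12, 6, 5, 8, 1, 14]
Visit 9; enqueue 10 → queue [2, 12, 6, 5, 8, 1, 14, 10]
Visit 2; enqueue 11 → queue [12, 6, 5, 8, 1, 14, 10, 11]
Visit 12; enqueue 15 → queue [6, 5, 8, 1, 14, 10, 11, 15]
Visit 6 → queue [5, 8, 1, 14, 10, 11, 15]
Visit 5 → queue [8, 1, 14, 10, 11, 15]
Visit 8 → queue [1, 14, 10, 11, 15]
Visit 1 → queue [14, 10, 11, 15]
Visit 14 → queue [10, 11, 15]
Visit 10 → queue [11, 15]
Visit 11 → queue [15]
Visit 15 → queue []

Visit order: 4, 3, 13, 7, 9, 2, 12, 6, 5, 8, 1, 14, 10, 11, 15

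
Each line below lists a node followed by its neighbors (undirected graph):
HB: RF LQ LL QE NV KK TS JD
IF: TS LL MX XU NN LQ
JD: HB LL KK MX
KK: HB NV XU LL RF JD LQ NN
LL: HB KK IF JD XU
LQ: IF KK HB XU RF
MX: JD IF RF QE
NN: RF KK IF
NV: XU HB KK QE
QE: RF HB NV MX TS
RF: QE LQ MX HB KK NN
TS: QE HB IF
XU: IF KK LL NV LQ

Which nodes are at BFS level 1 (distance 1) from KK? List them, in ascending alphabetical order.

HB, JD, LL, LQ, NN, NV, RF, XU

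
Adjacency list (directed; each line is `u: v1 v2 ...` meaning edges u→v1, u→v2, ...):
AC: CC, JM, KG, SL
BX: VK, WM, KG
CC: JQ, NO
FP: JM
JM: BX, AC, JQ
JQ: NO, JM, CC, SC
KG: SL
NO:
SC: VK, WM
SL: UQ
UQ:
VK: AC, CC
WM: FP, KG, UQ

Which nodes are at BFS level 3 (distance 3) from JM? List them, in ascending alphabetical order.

FP, UQ

Level 0: JM
Level 1: AC, BX, JQ
Level 2: CC, KG, NO, SC, SL, VK, WM
Level 3: FP, UQ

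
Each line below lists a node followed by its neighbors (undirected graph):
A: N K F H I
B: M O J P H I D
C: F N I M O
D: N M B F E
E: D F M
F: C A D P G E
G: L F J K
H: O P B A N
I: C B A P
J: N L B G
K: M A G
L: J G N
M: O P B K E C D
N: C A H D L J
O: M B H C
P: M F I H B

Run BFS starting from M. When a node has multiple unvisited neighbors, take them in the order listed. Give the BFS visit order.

Visit M; enqueue O, P, B, K, E, C, D → queue [O, P, B, K, E, C, D]
Visit O; enqueue H → queue [P, B, K, E, C, D, H]
Visit P; enqueue F, I → queue [B, K, E, C, D, H, F, I]
Visit B; enqueue J → queue [K, E, C, D, H, F, I, J]
Visit K; enqueue A, G → queue [E, C, D, H, F, I, J, A, G]
Visit E → queue [C, D, H, F, I, J, A, G]
Visit C; enqueue N → queue [D, H, F, I, J, A, G, N]
Visit D → queue [H, F, I, J, A, G, N]
Visit H → queue [F, I, J, A, G, N]
Visit F → queue [I, J, A, G, N]
Visit I → queue [J, A, G, N]
Visit J; enqueue L → queue [A, G, N, L]
Visit A → queue [G, N, L]
Visit G → queue [N, L]
Visit N → queue [L]
Visit L → queue []

M, O, P, B, K, E, C, D, H, F, I, J, A, G, N, L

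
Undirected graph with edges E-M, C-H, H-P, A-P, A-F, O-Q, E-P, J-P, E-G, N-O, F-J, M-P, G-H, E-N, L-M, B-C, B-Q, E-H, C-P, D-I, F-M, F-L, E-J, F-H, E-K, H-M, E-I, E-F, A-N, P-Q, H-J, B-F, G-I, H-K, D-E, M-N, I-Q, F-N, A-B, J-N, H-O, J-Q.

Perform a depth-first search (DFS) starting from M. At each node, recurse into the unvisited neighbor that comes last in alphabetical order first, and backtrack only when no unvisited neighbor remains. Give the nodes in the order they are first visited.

M, P, Q, O, N, J, H, K, E, I, G, D, F, L, B, C, A

Visit M
M → P
P → Q
Q → O
O → N
N → J
J → H
H → K
K → E
E → I
I → G
I → D
E → F
F → L
F → B
B → C
B → A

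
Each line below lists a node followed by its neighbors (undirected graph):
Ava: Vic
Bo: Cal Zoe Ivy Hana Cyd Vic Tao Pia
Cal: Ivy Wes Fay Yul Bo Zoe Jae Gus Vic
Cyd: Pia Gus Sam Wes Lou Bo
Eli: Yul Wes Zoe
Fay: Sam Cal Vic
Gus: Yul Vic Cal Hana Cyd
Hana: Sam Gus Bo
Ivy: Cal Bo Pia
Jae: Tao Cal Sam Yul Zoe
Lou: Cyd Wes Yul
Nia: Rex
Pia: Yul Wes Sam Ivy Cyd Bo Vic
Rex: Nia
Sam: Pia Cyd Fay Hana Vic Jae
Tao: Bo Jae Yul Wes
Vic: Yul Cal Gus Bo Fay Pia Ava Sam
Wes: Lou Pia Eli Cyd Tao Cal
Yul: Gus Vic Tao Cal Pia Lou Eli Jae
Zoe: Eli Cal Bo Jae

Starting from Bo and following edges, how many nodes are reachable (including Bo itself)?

18

BFS from Bo visits: Bo, Cal, Zoe, Ivy, Hana, Cyd, Vic, Tao, Pia, Wes, Fay, Yul, Jae, Gus, Eli, Sam, Lou, Ava
Reachable nodes: 18 of 20 total.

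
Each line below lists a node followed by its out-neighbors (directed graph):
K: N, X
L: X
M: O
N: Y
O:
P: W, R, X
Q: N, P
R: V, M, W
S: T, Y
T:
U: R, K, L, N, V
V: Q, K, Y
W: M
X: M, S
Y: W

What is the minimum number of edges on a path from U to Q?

Level 0: U
Level 1: K, L, N, R, V
Level 2: M, Q, W, X, Y
Level 3: O, P, S
Level 4: T
Q first appears at level 2.

2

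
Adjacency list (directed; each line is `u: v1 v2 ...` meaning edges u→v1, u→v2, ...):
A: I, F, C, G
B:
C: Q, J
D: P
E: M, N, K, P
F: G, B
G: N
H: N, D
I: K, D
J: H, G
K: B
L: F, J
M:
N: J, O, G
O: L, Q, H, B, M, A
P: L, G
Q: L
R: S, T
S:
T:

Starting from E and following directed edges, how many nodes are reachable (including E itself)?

BFS from E visits: E, M, N, K, P, J, O, G, B, L, H, Q, A, F, D, I, C
Reachable nodes: 17 of 20 total.

17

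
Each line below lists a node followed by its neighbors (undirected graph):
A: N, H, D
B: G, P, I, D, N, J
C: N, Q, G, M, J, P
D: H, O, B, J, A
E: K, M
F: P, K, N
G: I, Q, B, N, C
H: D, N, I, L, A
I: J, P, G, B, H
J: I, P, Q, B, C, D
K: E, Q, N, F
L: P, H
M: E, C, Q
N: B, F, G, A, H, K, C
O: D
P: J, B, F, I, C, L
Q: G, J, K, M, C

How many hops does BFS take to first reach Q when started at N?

Level 0: N
Level 1: A, B, C, F, G, H, K
Level 2: D, E, I, J, L, M, P, Q
Level 3: O
Q first appears at level 2.

2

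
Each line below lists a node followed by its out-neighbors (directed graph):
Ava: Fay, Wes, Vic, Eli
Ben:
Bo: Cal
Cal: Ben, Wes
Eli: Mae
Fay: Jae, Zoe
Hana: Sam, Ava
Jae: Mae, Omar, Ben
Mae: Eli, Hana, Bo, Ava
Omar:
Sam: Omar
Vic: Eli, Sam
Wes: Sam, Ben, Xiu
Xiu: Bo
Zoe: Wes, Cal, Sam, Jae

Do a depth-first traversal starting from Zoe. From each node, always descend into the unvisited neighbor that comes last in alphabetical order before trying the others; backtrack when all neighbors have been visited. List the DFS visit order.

Zoe, Wes, Xiu, Bo, Cal, Ben, Sam, Omar, Jae, Mae, Hana, Ava, Vic, Eli, Fay

Visit Zoe
Zoe → Wes
Wes → Xiu
Xiu → Bo
Bo → Cal
Cal → Ben
Wes → Sam
Sam → Omar
Zoe → Jae
Jae → Mae
Mae → Hana
Hana → Ava
Ava → Vic
Vic → Eli
Ava → Fay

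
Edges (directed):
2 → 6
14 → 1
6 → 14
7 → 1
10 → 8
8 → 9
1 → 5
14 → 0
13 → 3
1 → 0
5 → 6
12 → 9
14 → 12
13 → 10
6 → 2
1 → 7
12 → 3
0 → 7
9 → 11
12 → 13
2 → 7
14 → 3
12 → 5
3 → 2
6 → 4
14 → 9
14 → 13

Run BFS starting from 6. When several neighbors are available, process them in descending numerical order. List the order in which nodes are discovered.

Visit 6; enqueue 14, 4, 2 → queue [14, 4, 2]
Visit 14; enqueue 13, 12, 9, 3, 1, 0 → queue [4, 2, 13, 12, 9, 3, 1, 0]
Visit 4 → queue [2, 13, 12, 9, 3, 1, 0]
Visit 2; enqueue 7 → queue [13, 12, 9, 3, 1, 0, 7]
Visit 13; enqueue 10 → queue [12, 9, 3, 1, 0, 7, 10]
Visit 12; enqueue 5 → queue [9, 3, 1, 0, 7, 10, 5]
Visit 9; enqueue 11 → queue [3, 1, 0, 7, 10, 5, 11]
Visit 3 → queue [1, 0, 7, 10, 5, 11]
Visit 1 → queue [0, 7, 10, 5, 11]
Visit 0 → queue [7, 10, 5, 11]
Visit 7 → queue [10, 5, 11]
Visit 10; enqueue 8 → queue [5, 11, 8]
Visit 5 → queue [11, 8]
Visit 11 → queue [8]
Visit 8 → queue []

6, 14, 4, 2, 13, 12, 9, 3, 1, 0, 7, 10, 5, 11, 8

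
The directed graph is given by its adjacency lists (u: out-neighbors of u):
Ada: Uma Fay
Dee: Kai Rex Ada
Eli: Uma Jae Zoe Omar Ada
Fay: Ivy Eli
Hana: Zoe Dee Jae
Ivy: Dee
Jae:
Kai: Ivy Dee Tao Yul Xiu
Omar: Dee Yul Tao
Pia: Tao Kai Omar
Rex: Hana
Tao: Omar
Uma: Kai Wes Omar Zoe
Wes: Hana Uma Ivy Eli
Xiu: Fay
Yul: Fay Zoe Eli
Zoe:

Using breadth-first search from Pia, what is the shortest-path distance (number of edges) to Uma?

4

Level 0: Pia
Level 1: Kai, Omar, Tao
Level 2: Dee, Ivy, Xiu, Yul
Level 3: Ada, Eli, Fay, Rex, Zoe
Level 4: Hana, Jae, Uma
Level 5: Wes
Uma first appears at level 4.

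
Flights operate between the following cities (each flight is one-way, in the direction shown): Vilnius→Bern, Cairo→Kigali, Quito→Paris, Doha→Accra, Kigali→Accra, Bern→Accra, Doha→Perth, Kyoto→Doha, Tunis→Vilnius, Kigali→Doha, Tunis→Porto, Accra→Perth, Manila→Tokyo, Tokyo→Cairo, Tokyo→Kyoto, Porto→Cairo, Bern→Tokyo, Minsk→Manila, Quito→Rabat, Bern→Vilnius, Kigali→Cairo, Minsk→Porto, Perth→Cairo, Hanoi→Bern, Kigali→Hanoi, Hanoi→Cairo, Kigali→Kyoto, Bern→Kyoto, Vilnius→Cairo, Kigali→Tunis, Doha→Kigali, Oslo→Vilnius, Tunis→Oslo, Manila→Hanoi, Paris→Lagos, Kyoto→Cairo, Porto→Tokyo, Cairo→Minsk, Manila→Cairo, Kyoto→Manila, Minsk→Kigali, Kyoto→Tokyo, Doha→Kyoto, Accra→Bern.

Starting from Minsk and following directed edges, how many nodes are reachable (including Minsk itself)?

15

BFS from Minsk visits: Minsk, Porto, Manila, Kigali, Tokyo, Cairo, Hanoi, Tunis, Kyoto, Doha, Accra, Bern, Vilnius, Oslo, Perth
Reachable nodes: 15 of 19 total.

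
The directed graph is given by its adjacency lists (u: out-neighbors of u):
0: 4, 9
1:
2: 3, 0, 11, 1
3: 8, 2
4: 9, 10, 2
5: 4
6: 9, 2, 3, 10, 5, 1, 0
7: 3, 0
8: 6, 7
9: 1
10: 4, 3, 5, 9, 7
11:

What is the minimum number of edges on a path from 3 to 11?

2

Level 0: 3
Level 1: 2, 8
Level 2: 0, 1, 6, 7, 11
Level 3: 4, 5, 9, 10
11 first appears at level 2.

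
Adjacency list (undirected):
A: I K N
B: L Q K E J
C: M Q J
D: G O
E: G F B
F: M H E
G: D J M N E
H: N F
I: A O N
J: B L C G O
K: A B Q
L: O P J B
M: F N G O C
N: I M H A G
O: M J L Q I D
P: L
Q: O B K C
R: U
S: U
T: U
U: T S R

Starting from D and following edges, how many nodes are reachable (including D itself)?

BFS from D visits: D, G, O, E, J, M, N, I, L, Q, B, F, C, A, H, P, K
Reachable nodes: 17 of 21 total.

17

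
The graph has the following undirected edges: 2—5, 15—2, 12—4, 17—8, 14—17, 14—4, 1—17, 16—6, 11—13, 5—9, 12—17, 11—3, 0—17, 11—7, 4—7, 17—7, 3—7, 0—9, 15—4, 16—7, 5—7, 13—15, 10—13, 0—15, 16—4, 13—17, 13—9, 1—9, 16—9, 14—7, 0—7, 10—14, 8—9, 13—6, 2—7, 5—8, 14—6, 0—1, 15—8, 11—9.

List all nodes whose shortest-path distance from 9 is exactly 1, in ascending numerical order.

0, 1, 5, 8, 11, 13, 16

Level 0: 9
Level 1: 0, 1, 5, 8, 11, 13, 16
Level 2: 2, 3, 4, 6, 7, 10, 15, 17
Level 3: 12, 14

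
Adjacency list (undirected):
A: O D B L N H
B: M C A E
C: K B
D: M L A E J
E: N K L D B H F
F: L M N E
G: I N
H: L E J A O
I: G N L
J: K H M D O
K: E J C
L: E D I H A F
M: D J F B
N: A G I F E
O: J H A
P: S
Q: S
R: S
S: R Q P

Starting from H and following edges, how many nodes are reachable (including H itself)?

BFS from H visits: H, A, E, J, L, O, B, D, N, F, K, M, I, C, G
Reachable nodes: 15 of 19 total.

15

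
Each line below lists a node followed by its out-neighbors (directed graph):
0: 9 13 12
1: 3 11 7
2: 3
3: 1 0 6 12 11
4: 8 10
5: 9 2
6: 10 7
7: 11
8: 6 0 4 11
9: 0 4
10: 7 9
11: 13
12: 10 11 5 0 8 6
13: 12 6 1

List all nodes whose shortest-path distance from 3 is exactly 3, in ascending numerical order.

2, 4

Level 0: 3
Level 1: 0, 1, 6, 11, 12
Level 2: 5, 7, 8, 9, 10, 13
Level 3: 2, 4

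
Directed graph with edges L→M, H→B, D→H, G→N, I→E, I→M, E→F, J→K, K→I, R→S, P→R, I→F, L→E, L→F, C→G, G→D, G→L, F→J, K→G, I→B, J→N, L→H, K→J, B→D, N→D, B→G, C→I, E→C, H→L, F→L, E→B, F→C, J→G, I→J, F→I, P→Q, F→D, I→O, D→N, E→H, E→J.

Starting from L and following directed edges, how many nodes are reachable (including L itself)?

14

BFS from L visits: L, E, F, H, M, B, C, J, D, I, G, K, N, O
Reachable nodes: 14 of 18 total.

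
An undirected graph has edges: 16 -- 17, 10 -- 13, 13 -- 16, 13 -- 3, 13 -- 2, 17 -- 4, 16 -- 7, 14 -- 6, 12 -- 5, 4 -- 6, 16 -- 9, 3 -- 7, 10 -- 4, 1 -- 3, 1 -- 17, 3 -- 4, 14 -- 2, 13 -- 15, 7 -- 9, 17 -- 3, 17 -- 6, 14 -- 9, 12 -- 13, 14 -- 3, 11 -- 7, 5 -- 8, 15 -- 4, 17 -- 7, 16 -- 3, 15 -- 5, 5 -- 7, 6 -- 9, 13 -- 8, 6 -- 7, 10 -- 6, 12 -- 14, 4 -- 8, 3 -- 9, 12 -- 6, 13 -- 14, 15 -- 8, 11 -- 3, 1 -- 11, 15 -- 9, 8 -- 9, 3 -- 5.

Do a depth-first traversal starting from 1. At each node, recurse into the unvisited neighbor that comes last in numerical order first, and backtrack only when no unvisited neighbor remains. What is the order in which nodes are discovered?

1, 17, 16, 13, 15, 9, 14, 12, 6, 10, 4, 8, 5, 7, 11, 3, 2

Visit 1
1 → 17
17 → 16
16 → 13
13 → 15
15 → 9
9 → 14
14 → 12
12 → 6
6 → 10
10 → 4
4 → 8
8 → 5
5 → 7
7 → 11
11 → 3
14 → 2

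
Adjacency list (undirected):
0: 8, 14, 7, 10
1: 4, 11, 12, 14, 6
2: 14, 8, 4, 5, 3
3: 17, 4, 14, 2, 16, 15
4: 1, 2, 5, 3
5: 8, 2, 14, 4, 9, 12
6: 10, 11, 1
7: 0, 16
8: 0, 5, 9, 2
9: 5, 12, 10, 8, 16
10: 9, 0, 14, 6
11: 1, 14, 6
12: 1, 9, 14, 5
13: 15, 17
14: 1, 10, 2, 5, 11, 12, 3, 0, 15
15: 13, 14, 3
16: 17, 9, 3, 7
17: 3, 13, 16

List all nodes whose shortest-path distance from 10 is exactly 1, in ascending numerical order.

0, 6, 9, 14

Level 0: 10
Level 1: 0, 6, 9, 14
Level 2: 1, 2, 3, 5, 7, 8, 11, 12, 15, 16
Level 3: 4, 13, 17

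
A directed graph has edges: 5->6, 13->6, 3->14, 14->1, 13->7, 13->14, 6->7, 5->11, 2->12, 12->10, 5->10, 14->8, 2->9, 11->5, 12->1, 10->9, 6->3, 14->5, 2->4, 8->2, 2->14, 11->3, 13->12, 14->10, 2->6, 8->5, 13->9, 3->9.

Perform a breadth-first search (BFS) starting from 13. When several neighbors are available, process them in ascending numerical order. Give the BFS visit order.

13 -> 6 -> 7 -> 9 -> 12 -> 14 -> 3 -> 1 -> 10 -> 5 -> 8 -> 11 -> 2 -> 4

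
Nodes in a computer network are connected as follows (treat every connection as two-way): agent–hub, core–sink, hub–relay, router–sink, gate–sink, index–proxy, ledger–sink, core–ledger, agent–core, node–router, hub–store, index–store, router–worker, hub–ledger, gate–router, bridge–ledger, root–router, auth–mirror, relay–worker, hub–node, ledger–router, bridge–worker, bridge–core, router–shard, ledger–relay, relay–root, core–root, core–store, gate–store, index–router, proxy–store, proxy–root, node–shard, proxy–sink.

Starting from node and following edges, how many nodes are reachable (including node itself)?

16

BFS from node visits: node, shard, router, hub, worker, sink, root, ledger, index, gate, store, relay, agent, bridge, proxy, core
Reachable nodes: 16 of 18 total.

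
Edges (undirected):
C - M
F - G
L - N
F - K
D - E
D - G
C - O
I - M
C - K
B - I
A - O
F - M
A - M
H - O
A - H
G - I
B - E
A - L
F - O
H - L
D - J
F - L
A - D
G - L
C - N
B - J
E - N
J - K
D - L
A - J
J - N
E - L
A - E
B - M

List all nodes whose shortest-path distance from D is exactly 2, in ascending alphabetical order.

B, F, H, I, K, M, N, O

Level 0: D
Level 1: A, E, G, J, L
Level 2: B, F, H, I, K, M, N, O
Level 3: C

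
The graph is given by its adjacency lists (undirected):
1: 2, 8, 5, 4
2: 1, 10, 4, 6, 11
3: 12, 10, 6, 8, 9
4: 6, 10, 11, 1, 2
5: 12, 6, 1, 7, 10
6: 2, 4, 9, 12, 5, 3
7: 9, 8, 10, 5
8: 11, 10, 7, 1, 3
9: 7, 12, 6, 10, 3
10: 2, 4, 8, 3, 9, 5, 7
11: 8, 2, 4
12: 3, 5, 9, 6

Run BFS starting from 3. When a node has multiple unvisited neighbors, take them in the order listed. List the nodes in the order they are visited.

Visit 3; enqueue 12, 10, 6, 8, 9 → queue [12, 10, 6, 8, 9]
Visit 12; enqueue 5 → queue [10, 6, 8, 9, 5]
Visit 10; enqueue 2, 4, 7 → queue [6, 8, 9, 5, 2, 4, 7]
Visit 6 → queue [8, 9, 5, 2, 4, 7]
Visit 8; enqueue 11, 1 → queue [9, 5, 2, 4, 7, 11, 1]
Visit 9 → queue [5, 2, 4, 7, 11, 1]
Visit 5 → queue [2, 4, 7, 11, 1]
Visit 2 → queue [4, 7, 11, 1]
Visit 4 → queue [7, 11, 1]
Visit 7 → queue [11, 1]
Visit 11 → queue [1]
Visit 1 → queue []

3 12 10 6 8 9 5 2 4 7 11 1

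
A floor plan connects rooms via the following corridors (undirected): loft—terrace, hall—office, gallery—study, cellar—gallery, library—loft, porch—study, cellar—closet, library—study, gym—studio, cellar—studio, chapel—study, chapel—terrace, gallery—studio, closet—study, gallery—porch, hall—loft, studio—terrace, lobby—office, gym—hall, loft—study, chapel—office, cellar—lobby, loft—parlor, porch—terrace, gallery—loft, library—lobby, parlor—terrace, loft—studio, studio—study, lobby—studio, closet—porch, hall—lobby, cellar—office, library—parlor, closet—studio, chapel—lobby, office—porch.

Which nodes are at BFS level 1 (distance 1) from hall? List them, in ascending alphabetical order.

gym, lobby, loft, office

Level 0: hall
Level 1: gym, lobby, loft, office
Level 2: cellar, chapel, gallery, library, parlor, porch, studio, study, terrace
Level 3: closet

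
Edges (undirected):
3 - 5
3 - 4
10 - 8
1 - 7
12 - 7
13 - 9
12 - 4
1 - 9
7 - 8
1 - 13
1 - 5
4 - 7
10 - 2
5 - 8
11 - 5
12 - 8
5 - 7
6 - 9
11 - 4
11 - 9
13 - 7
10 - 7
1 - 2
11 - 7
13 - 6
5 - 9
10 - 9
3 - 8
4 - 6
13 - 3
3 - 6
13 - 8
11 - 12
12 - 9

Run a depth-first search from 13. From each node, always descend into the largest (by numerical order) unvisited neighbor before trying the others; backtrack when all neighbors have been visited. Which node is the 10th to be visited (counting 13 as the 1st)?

Visit 13
13 → 9
9 → 12
12 → 11
11 → 7
7 → 10
10 → 8
8 → 5
5 → 3
3 → 6
6 → 4
5 → 1
1 → 2

Visit order: 13, 9, 12, 11, 7, 10, 8, 5, 3, 6, 4, 1, 2

6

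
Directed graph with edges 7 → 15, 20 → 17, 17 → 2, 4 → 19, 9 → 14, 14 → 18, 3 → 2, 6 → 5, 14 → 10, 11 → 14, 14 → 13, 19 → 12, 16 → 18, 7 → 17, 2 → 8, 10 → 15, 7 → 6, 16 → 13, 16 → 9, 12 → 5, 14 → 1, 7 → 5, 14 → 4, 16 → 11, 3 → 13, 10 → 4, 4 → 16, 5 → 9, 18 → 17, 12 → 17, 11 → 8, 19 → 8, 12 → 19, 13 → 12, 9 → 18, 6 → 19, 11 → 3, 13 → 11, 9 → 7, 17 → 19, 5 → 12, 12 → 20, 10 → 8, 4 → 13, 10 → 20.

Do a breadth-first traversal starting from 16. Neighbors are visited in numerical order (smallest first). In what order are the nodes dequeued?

Visit 16; enqueue 9, 11, 13, 18 → queue [9, 11, 13, 18]
Visit 9; enqueue 7, 14 → queue [11, 13, 18, 7, 14]
Visit 11; enqueue 3, 8 → queue [13, 18, 7, 14, 3, 8]
Visit 13; enqueue 12 → queue [18, 7, 14, 3, 8, 12]
Visit 18; enqueue 17 → queue [7, 14, 3, 8, 12, 17]
Visit 7; enqueue 5, 6, 15 → queue [14, 3, 8, 12, 17, 5, 6, 15]
Visit 14; enqueue 1, 4, 10 → queue [3, 8, 12, 17, 5, 6, 15, 1, 4, 10]
Visit 3; enqueue 2 → queue [8, 12, 17, 5, 6, 15, 1, 4, 10, 2]
Visit 8 → queue [12, 17, 5, 6, 15, 1, 4, 10, 2]
Visit 12; enqueue 19, 20 → queue [17, 5, 6, 15, 1, 4, 10, 2, 19, 20]
Visit 17 → queue [5, 6, 15, 1, 4, 10, 2, 19, 20]
Visit 5 → queue [6, 15, 1, 4, 10, 2, 19, 20]
Visit 6 → queue [15, 1, 4, 10, 2, 19, 20]
Visit 15 → queue [1, 4, 10, 2, 19, 20]
Visit 1 → queue [4, 10, 2, 19, 20]
Visit 4 → queue [10, 2, 19, 20]
Visit 10 → queue [2, 19, 20]
Visit 2 → queue [19, 20]
Visit 19 → queue [20]
Visit 20 → queue []

16 -> 9 -> 11 -> 13 -> 18 -> 7 -> 14 -> 3 -> 8 -> 12 -> 17 -> 5 -> 6 -> 15 -> 1 -> 4 -> 10 -> 2 -> 19 -> 20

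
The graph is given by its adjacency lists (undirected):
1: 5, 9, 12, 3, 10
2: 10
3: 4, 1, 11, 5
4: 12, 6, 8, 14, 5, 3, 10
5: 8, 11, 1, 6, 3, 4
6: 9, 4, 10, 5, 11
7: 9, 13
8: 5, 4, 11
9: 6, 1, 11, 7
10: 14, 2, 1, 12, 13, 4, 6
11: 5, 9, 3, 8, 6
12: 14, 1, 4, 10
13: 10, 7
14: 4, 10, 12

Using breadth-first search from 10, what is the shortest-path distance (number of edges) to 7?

2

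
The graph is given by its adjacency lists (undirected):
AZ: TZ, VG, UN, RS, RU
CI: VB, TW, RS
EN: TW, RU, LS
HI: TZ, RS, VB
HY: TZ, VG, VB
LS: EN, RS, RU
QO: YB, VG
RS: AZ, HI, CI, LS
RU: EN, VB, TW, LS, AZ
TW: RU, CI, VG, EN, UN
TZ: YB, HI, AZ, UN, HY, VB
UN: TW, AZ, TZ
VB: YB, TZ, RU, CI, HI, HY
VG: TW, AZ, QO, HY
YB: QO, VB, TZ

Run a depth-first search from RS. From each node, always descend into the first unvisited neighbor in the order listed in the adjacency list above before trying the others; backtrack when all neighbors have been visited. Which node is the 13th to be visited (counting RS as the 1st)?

Visit RS
RS → AZ
AZ → TZ
TZ → YB
YB → QO
QO → VG
VG → TW
TW → RU
RU → EN
EN → LS
RU → VB
VB → CI
VB → HI
VB → HY
TW → UN

Visit order: RS, AZ, TZ, YB, QO, VG, TW, RU, EN, LS, VB, CI, HI, HY, UN

HI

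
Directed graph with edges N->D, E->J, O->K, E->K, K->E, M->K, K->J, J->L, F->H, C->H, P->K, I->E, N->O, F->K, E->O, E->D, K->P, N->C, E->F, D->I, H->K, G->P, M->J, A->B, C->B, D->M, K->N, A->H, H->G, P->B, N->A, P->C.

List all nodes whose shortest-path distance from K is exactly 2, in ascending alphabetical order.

Level 0: K
Level 1: E, J, N, P
Level 2: A, B, C, D, F, L, O
Level 3: H, I, M
Level 4: G

A, B, C, D, F, L, O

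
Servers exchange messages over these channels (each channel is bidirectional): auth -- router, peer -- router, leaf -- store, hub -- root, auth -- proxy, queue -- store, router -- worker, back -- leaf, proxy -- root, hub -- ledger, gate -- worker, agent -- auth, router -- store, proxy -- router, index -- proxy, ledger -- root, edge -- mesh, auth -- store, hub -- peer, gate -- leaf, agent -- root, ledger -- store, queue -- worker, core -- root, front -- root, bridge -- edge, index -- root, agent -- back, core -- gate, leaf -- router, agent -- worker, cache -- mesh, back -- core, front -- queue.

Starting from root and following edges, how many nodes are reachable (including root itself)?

17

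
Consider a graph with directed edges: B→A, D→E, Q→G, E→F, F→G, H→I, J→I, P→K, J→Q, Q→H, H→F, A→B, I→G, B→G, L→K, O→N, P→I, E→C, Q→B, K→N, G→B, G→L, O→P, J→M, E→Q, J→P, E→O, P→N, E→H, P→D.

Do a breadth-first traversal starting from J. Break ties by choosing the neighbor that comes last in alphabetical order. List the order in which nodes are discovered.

J -> Q -> P -> M -> I -> H -> G -> B -> N -> K -> D -> F -> L -> A -> E -> O -> C

Visit J; enqueue Q, P, M, I → queue [Q, P, M, I]
Visit Q; enqueue H, G, B → queue [P, M, I, H, G, B]
Visit P; enqueue N, K, D → queue [M, I, H, G, B, N, K, D]
Visit M → queue [I, H, G, B, N, K, D]
Visit I → queue [H, G, B, N, K, D]
Visit H; enqueue F → queue [G, B, N, K, D, F]
Visit G; enqueue L → queue [B, N, K, D, F, L]
Visit B; enqueue A → queue [N, K, D, F, L, A]
Visit N → queue [K, D, F, L, A]
Visit K → queue [D, F, L, A]
Visit D; enqueue E → queue [F, L, A, E]
Visit F → queue [L, A, E]
Visit L → queue [A, E]
Visit A → queue [E]
Visit E; enqueue O, C → queue [O, C]
Visit O → queue [C]
Visit C → queue []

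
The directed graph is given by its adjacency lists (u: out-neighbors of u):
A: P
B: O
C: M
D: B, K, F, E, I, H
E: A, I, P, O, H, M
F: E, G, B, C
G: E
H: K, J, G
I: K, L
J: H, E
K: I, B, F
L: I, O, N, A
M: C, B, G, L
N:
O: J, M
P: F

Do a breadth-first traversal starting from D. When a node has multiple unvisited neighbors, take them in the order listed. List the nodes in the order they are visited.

D, B, K, F, E, I, H, O, G, C, A, P, M, L, J, N

Visit D; enqueue B, K, F, E, I, H → queue [B, K, F, E, I, H]
Visit B; enqueue O → queue [K, F, E, I, H, O]
Visit K → queue [F, E, I, H, O]
Visit F; enqueue G, C → queue [E, I, H, O, G, C]
Visit E; enqueue A, P, M → queue [I, H, O, G, C, A, P, M]
Visit I; enqueue L → queue [H, O, G, C, A, P, M, L]
Visit H; enqueue J → queue [O, G, C, A, P, M, L, J]
Visit O → queue [G, C, A, P, M, L, J]
Visit G → queue [C, A, P, M, L, J]
Visit C → queue [A, P, M, L, J]
Visit A → queue [P, M, L, J]
Visit P → queue [M, L, J]
Visit M → queue [L, J]
Visit L; enqueue N → queue [J, N]
Visit J → queue [N]
Visit N → queue []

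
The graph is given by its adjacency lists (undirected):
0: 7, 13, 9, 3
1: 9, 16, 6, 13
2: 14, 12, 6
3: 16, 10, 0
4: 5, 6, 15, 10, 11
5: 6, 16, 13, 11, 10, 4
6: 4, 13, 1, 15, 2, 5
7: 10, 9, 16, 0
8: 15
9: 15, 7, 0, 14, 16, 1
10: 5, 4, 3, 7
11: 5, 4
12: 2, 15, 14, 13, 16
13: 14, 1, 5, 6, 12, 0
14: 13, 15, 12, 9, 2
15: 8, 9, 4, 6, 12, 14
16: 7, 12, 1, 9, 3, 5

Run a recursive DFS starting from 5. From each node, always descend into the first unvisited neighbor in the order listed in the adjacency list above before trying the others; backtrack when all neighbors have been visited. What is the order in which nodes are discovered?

5 6 4 15 8 9 7 10 3 16 12 2 14 13 1 0 11

Visit 5
5 → 6
6 → 4
4 → 15
15 → 8
15 → 9
9 → 7
7 → 10
10 → 3
3 → 16
16 → 12
12 → 2
2 → 14
14 → 13
13 → 1
13 → 0
4 → 11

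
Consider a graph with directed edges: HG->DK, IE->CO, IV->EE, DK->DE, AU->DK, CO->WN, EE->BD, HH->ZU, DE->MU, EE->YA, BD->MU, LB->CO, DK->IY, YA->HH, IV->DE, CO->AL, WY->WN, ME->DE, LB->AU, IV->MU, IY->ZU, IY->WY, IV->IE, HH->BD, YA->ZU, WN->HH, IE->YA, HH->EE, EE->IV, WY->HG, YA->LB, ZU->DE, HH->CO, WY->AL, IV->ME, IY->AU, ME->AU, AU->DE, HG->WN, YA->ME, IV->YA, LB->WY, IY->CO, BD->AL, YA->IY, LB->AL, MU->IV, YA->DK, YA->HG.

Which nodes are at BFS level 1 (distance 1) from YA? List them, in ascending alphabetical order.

DK, HG, HH, IY, LB, ME, ZU

Level 0: YA
Level 1: DK, HG, HH, IY, LB, ME, ZU
Level 2: AL, AU, BD, CO, DE, EE, WN, WY
Level 3: IV, MU
Level 4: IE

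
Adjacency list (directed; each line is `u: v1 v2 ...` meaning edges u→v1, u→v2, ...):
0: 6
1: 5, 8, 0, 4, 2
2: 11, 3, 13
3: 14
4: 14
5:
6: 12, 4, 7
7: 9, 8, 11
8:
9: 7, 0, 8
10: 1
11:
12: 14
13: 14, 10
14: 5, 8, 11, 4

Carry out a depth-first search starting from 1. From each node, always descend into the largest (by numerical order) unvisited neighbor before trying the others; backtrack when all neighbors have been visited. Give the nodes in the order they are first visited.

1 -> 8 -> 5 -> 4 -> 14 -> 11 -> 2 -> 13 -> 10 -> 3 -> 0 -> 6 -> 12 -> 7 -> 9

Visit 1
1 → 8
1 → 5
1 → 4
4 → 14
14 → 11
1 → 2
2 → 13
13 → 10
2 → 3
1 → 0
0 → 6
6 → 12
6 → 7
7 → 9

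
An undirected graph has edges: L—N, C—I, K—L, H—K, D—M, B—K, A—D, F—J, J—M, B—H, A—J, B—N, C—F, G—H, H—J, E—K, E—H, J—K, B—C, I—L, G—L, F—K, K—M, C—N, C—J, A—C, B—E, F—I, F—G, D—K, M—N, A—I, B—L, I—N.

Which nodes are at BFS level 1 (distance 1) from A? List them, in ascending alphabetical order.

C, D, I, J

Level 0: A
Level 1: C, D, I, J
Level 2: B, F, H, K, L, M, N
Level 3: E, G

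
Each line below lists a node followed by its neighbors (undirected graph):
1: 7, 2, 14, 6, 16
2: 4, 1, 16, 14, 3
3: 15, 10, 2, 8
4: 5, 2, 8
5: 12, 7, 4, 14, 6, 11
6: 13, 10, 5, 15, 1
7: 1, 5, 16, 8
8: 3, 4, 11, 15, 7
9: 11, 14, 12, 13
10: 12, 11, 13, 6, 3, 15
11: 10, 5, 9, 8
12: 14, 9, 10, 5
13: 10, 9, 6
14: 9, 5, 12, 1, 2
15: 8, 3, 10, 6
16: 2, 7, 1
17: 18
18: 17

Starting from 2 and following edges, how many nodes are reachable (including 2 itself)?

16

BFS from 2 visits: 2, 4, 1, 16, 14, 3, 5, 8, 7, 6, 9, 12, 15, 10, 11, 13
Reachable nodes: 16 of 18 total.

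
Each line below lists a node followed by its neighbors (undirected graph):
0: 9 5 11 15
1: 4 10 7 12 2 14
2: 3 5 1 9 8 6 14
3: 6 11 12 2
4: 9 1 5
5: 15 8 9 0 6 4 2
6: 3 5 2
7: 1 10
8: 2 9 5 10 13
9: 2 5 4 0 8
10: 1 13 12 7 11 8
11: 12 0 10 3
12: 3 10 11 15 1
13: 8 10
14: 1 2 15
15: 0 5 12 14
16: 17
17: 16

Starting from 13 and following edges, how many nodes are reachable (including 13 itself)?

16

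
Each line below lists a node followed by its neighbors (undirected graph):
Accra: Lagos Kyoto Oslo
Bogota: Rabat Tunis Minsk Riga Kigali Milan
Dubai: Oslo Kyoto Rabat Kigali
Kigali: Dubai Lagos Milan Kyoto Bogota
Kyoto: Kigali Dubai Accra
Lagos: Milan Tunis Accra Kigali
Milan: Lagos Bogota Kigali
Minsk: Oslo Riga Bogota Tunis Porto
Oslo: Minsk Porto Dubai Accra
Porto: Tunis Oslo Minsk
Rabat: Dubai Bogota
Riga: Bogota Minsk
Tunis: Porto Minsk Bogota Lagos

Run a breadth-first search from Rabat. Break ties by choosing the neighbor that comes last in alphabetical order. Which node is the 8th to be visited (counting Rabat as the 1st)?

Riga

Visit Rabat; enqueue Dubai, Bogota → queue [Dubai, Bogota]
Visit Dubai; enqueue Oslo, Kyoto, Kigali → queue [Bogota, Oslo, Kyoto, Kigali]
Visit Bogota; enqueue Tunis, Riga, Minsk, Milan → queue [Oslo, Kyoto, Kigali, Tunis, Riga, Minsk, Milan]
Visit Oslo; enqueue Porto, Accra → queue [Kyoto, Kigali, Tunis, Riga, Minsk, Milan, Porto, Accra]
Visit Kyoto → queue [Kigali, Tunis, Riga, Minsk, Milan, Porto, Accra]
Visit Kigali; enqueue Lagos → queue [Tunis, Riga, Minsk, Milan, Porto, Accra, Lagos]
Visit Tunis → queue [Riga, Minsk, Milan, Porto, Accra, Lagos]
Visit Riga → queue [Minsk, Milan, Porto, Accra, Lagos]
Visit Minsk → queue [Milan, Porto, Accra, Lagos]
Visit Milan → queue [Porto, Accra, Lagos]
Visit Porto → queue [Accra, Lagos]
Visit Accra → queue [Lagos]
Visit Lagos → queue []

Visit order: Rabat, Dubai, Bogota, Oslo, Kyoto, Kigali, Tunis, Riga, Minsk, Milan, Porto, Accra, Lagos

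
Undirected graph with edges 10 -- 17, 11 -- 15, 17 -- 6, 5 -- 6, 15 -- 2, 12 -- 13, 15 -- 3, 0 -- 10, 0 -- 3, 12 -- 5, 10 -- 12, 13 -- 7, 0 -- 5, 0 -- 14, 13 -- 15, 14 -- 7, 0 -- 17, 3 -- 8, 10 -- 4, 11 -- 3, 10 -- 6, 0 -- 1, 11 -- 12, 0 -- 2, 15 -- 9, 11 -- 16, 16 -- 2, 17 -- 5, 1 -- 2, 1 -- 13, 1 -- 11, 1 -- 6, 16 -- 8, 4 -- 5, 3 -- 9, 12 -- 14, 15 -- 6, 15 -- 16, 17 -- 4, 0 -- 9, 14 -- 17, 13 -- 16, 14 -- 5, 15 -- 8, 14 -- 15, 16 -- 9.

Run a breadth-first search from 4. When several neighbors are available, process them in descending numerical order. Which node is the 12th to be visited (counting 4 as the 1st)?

Visit 4; enqueue 17, 10, 5 → queue [17, 10, 5]
Visit 17; enqueue 14, 6, 0 → queue [10, 5, 14, 6, 0]
Visit 10; enqueue 12 → queue [5, 14, 6, 0, 12]
Visit 5 → queue [14, 6, 0, 12]
Visit 14; enqueue 15, 7 → queue [6, 0, 12, 15, 7]
Visit 6; enqueue 1 → queue [0, 12, 15, 7, 1]
Visit 0; enqueue 9, 3, 2 → queue [12, 15, 7, 1, 9, 3, 2]
Visit 12; enqueue 13, 11 → queue [15, 7, 1, 9, 3, 2, 13, 11]
Visit 15; enqueue 16, 8 → queue [7, 1, 9, 3, 2, 13, 11, 16, 8]
Visit 7 → queue [1, 9, 3, 2, 13, 11, 16, 8]
Visit 1 → queue [9, 3, 2, 13, 11, 16, 8]
Visit 9 → queue [3, 2, 13, 11, 16, 8]
Visit 3 → queue [2, 13, 11, 16, 8]
Visit 2 → queue [13, 11, 16, 8]
Visit 13 → queue [11, 16, 8]
Visit 11 → queue [16, 8]
Visit 16 → queue [8]
Visit 8 → queue []

Visit order: 4, 17, 10, 5, 14, 6, 0, 12, 15, 7, 1, 9, 3, 2, 13, 11, 16, 8

9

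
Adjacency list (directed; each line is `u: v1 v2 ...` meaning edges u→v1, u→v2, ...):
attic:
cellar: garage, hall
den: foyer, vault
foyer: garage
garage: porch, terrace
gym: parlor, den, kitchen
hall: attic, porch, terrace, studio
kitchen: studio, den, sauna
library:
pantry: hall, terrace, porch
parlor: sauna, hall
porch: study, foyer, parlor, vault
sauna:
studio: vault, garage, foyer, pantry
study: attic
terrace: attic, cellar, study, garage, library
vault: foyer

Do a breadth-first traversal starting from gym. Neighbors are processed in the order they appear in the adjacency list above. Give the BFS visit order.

gym parlor den kitchen sauna hall foyer vault studio attic porch terrace garage pantry study cellar library

Visit gym; enqueue parlor, den, kitchen → queue [parlor, den, kitchen]
Visit parlor; enqueue sauna, hall → queue [den, kitchen, sauna, hall]
Visit den; enqueue foyer, vault → queue [kitchen, sauna, hall, foyer, vault]
Visit kitchen; enqueue studio → queue [sauna, hall, foyer, vault, studio]
Visit sauna → queue [hall, foyer, vault, studio]
Visit hall; enqueue attic, porch, terrace → queue [foyer, vault, studio, attic, porch, terrace]
Visit foyer; enqueue garage → queue [vault, studio, attic, porch, terrace, garage]
Visit vault → queue [studio, attic, porch, terrace, garage]
Visit studio; enqueue pantry → queue [attic, porch, terrace, garage, pantry]
Visit attic → queue [porch, terrace, garage, pantry]
Visit porch; enqueue study → queue [terrace, garage, pantry, study]
Visit terrace; enqueue cellar, library → queue [garage, pantry, study, cellar, library]
Visit garage → queue [pantry, study, cellar, library]
Visit pantry → queue [study, cellar, library]
Visit study → queue [cellar, library]
Visit cellar → queue [library]
Visit library → queue []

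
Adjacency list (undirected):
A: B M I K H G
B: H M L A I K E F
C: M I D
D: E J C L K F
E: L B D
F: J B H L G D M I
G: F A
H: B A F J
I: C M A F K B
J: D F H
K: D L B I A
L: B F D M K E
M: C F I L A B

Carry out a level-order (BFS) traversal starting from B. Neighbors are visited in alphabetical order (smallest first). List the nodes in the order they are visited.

B, A, E, F, H, I, K, L, M, G, D, J, C

Visit B; enqueue A, E, F, H, I, K, L, M → queue [A, E, F, H, I, K, L, M]
Visit A; enqueue G → queue [E, F, H, I, K, L, M, G]
Visit E; enqueue D → queue [F, H, I, K, L, M, G, D]
Visit F; enqueue J → queue [H, I, K, L, M, G, D, J]
Visit H → queue [I, K, L, M, G, D, J]
Visit I; enqueue C → queue [K, L, M, G, D, J, C]
Visit K → queue [L, M, G, D, J, C]
Visit L → queue [M, G, D, J, C]
Visit M → queue [G, D, J, C]
Visit G → queue [D, J, C]
Visit D → queue [J, C]
Visit J → queue [C]
Visit C → queue []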